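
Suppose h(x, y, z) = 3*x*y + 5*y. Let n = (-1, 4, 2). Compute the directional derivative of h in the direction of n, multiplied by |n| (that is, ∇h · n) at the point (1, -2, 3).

∂h/∂x = 3*y
∂h/∂y = 3*x + 5
∂h/∂z = 0
∇h at (1, -2, 3) = (-6, 8, 0)
∇h · n = (-6)(-1) + (8)(4) + (0)(2) = 38

38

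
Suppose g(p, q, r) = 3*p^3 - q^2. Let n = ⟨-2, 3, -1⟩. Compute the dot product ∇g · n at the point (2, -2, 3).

∂g/∂p = 9*p^2
∂g/∂q = -2*q
∂g/∂r = 0
∇g at (2, -2, 3) = (36, 4, 0)
∇g · n = (36)(-2) + (4)(3) + (0)(-1) = -60

-60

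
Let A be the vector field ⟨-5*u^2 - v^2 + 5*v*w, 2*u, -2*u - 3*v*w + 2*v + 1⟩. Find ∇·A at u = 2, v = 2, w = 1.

-26

∂A₁/∂u = -10*u
∂A₂/∂v = 0
∂A₃/∂w = -3*v
∇·A = -10*u - 3*v
At (2, 2, 1): -26.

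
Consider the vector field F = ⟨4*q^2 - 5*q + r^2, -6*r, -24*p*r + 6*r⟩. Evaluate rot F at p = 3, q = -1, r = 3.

(∇×F)₁ = ∂F₃/∂q − ∂F₂/∂r = 6
(∇×F)₂ = ∂F₁/∂r − ∂F₃/∂p = 26*r
(∇×F)₃ = ∂F₂/∂p − ∂F₁/∂q = -8*q + 5
∇×F = (6, 26*r, -8*q + 5)
At (3, -1, 3): (6, 78, 13).

(6, 78, 13)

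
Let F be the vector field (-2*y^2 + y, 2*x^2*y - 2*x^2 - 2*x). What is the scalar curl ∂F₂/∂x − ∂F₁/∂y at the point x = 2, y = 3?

25

∂F₂/∂x = 4*x*y - 4*x - 2
∂F₁/∂y = -4*y + 1
Scalar curl = 4*x*y - 4*x + 4*y - 3
At (2, 3): 25.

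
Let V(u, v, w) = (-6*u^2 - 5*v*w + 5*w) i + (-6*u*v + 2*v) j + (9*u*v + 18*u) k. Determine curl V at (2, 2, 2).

(18, -41, -2)

(∇×V)₁ = ∂V₃/∂v − ∂V₂/∂w = 9*u
(∇×V)₂ = ∂V₁/∂w − ∂V₃/∂u = -14*v - 13
(∇×V)₃ = ∂V₂/∂u − ∂V₁/∂v = -6*v + 5*w
∇×V = (9*u, -14*v - 13, -6*v + 5*w)
At (2, 2, 2): (18, -41, -2).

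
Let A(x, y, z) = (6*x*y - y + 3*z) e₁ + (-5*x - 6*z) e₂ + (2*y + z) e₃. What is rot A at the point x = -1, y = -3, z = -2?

(8, 3, 2)

(∇×A)₁ = ∂A₃/∂y − ∂A₂/∂z = 8
(∇×A)₂ = ∂A₁/∂z − ∂A₃/∂x = 3
(∇×A)₃ = ∂A₂/∂x − ∂A₁/∂y = -6*x - 4
∇×A = (8, 3, -6*x - 4)
At (-1, -3, -2): (8, 3, 2).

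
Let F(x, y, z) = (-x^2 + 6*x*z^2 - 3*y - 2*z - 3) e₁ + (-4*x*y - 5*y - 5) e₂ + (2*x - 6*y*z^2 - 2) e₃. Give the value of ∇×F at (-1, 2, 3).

(∇×F)₁ = ∂F₃/∂y − ∂F₂/∂z = -6*z^2
(∇×F)₂ = ∂F₁/∂z − ∂F₃/∂x = 12*x*z - 4
(∇×F)₃ = ∂F₂/∂x − ∂F₁/∂y = -4*y + 3
∇×F = (-6*z^2, 12*x*z - 4, -4*y + 3)
At (-1, 2, 3): (-54, -40, -5).

(-54, -40, -5)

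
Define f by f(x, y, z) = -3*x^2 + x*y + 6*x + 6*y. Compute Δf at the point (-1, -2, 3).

∂²f/∂x² = -6
∂²f/∂y² = 0
∂²f/∂z² = 0
∇²f = -6
At (-1, -2, 3): -6.

-6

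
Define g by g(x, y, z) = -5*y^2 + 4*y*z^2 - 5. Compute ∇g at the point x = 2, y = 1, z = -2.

∂g/∂x = 0
∂g/∂y = -10*y + 4*z^2
∂g/∂z = 8*y*z
∇g = (0, -10*y + 4*z^2, 8*y*z)
At (2, 1, -2): (0, 6, -16).

(0, 6, -16)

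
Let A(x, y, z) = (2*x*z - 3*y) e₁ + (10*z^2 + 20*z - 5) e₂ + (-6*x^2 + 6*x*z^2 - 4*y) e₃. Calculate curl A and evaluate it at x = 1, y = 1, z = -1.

(-4, 8, 3)

(∇×A)₁ = ∂A₃/∂y − ∂A₂/∂z = -20*z - 24
(∇×A)₂ = ∂A₁/∂z − ∂A₃/∂x = 14*x - 6*z^2
(∇×A)₃ = ∂A₂/∂x − ∂A₁/∂y = 3
∇×A = (-20*z - 24, 14*x - 6*z^2, 3)
At (1, 1, -1): (-4, 8, 3).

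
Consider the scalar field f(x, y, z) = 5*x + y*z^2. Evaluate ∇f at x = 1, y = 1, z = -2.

∂f/∂x = 5
∂f/∂y = z^2
∂f/∂z = 2*y*z
∇f = (5, z^2, 2*y*z)
At (1, 1, -2): (5, 4, -4).

(5, 4, -4)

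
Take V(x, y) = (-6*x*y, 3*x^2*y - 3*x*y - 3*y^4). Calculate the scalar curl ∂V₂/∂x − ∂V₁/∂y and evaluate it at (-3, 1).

-39

∂V₂/∂x = 6*x*y - 3*y
∂V₁/∂y = -6*x
Scalar curl = 6*x*y + 6*x - 3*y
At (-3, 1): -39.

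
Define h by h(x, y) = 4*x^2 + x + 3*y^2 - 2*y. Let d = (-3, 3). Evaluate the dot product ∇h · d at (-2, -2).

3

∂h/∂x = 8*x + 1
∂h/∂y = 6*y - 2
∇h at (-2, -2) = (-15, -14)
∇h · d = (-15)(-3) + (-14)(3) = 3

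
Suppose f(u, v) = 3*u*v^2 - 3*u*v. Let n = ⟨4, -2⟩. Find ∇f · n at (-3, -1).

∂f/∂u = 3*v^2 - 3*v
∂f/∂v = 6*u*v - 3*u
∇f at (-3, -1) = (6, 27)
∇f · n = (6)(4) + (27)(-2) = -30

-30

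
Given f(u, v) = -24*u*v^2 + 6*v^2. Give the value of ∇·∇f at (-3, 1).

∂²f/∂u² = 0
∂²f/∂v² = 12*(-4*u + 1)
∇²f = -48*u + 12
At (-3, 1): 156.

156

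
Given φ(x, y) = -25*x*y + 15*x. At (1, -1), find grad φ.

(40, -25)

∂φ/∂x = -25*y + 15
∂φ/∂y = -25*x
∇φ = (-25*y + 15, -25*x)
At (1, -1): (40, -25).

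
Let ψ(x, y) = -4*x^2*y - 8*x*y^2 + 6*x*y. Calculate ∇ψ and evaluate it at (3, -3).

∂ψ/∂x = -8*x*y - 8*y^2 + 6*y
∂ψ/∂y = -4*x^2 - 16*x*y + 6*x
∇ψ = (-8*x*y - 8*y^2 + 6*y, -4*x^2 - 16*x*y + 6*x)
At (3, -3): (-18, 126).

(-18, 126)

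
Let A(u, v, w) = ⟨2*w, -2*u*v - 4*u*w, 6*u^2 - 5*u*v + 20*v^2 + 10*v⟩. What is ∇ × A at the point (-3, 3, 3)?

(133, 53, -18)

(∇×A)₁ = ∂A₃/∂v − ∂A₂/∂w = -u + 40*v + 10
(∇×A)₂ = ∂A₁/∂w − ∂A₃/∂u = -12*u + 5*v + 2
(∇×A)₃ = ∂A₂/∂u − ∂A₁/∂v = -2*v - 4*w
∇×A = (-u + 40*v + 10, -12*u + 5*v + 2, -2*v - 4*w)
At (-3, 3, 3): (133, 53, -18).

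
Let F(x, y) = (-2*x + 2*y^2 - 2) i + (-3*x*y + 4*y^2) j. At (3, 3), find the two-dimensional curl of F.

∂F₂/∂x = -3*y
∂F₁/∂y = 4*y
Scalar curl = -7*y
At (3, 3): -21.

-21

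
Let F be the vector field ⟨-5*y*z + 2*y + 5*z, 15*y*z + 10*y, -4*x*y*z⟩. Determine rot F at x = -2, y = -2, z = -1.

(∇×F)₁ = ∂F₃/∂y − ∂F₂/∂z = -4*x*z - 15*y
(∇×F)₂ = ∂F₁/∂z − ∂F₃/∂x = 4*y*z - 5*y + 5
(∇×F)₃ = ∂F₂/∂x − ∂F₁/∂y = 5*z - 2
∇×F = (-4*x*z - 15*y, 4*y*z - 5*y + 5, 5*z - 2)
At (-2, -2, -1): (22, 23, -7).

(22, 23, -7)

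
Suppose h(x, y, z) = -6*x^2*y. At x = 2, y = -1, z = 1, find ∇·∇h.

∂²h/∂x² = -12*y
∂²h/∂y² = 0
∂²h/∂z² = 0
∇²h = -12*y
At (2, -1, 1): 12.

12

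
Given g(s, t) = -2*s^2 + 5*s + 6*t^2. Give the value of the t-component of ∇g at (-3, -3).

-36

(∇g)_2 = ∂g/∂t = 12*t
At (-3, -3): -36.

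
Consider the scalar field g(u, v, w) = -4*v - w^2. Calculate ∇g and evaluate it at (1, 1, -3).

(0, -4, 6)

∂g/∂u = 0
∂g/∂v = -4
∂g/∂w = -2*w
∇g = (0, -4, -2*w)
At (1, 1, -3): (0, -4, 6).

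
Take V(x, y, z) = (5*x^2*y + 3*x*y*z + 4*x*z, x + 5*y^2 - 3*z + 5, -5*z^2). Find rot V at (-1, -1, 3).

(∇×V)₁ = ∂V₃/∂y − ∂V₂/∂z = 3
(∇×V)₂ = ∂V₁/∂z − ∂V₃/∂x = 3*x*y + 4*x
(∇×V)₃ = ∂V₂/∂x − ∂V₁/∂y = -5*x^2 - 3*x*z + 1
∇×V = (3, 3*x*y + 4*x, -5*x^2 - 3*x*z + 1)
At (-1, -1, 3): (3, -1, 5).

(3, -1, 5)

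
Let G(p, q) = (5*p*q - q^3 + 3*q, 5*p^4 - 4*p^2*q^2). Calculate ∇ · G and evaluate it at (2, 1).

∂G₁/∂p = 5*q
∂G₂/∂q = -8*p^2*q
∇·G = -8*p^2*q + 5*q
At (2, 1): -27.

-27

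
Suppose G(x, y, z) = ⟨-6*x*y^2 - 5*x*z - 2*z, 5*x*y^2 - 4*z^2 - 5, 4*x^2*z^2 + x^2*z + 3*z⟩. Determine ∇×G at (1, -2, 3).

(24, -85, -4)

(∇×G)₁ = ∂G₃/∂y − ∂G₂/∂z = 8*z
(∇×G)₂ = ∂G₁/∂z − ∂G₃/∂x = -8*x*z^2 - 2*x*z - 5*x - 2
(∇×G)₃ = ∂G₂/∂x − ∂G₁/∂y = 12*x*y + 5*y^2
∇×G = (8*z, -8*x*z^2 - 2*x*z - 5*x - 2, 12*x*y + 5*y^2)
At (1, -2, 3): (24, -85, -4).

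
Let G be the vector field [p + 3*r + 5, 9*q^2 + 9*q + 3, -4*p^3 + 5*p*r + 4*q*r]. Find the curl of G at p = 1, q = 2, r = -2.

(-8, 25, 0)

(∇×G)₁ = ∂G₃/∂q − ∂G₂/∂r = 4*r
(∇×G)₂ = ∂G₁/∂r − ∂G₃/∂p = 12*p^2 - 5*r + 3
(∇×G)₃ = ∂G₂/∂p − ∂G₁/∂q = 0
∇×G = (4*r, 12*p^2 - 5*r + 3, 0)
At (1, 2, -2): (-8, 25, 0).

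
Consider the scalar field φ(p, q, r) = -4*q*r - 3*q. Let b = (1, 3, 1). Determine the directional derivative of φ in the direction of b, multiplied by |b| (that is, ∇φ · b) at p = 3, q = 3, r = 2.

∂φ/∂p = 0
∂φ/∂q = -4*r - 3
∂φ/∂r = -4*q
∇φ at (3, 3, 2) = (0, -11, -12)
∇φ · b = (0)(1) + (-11)(3) + (-12)(1) = -45

-45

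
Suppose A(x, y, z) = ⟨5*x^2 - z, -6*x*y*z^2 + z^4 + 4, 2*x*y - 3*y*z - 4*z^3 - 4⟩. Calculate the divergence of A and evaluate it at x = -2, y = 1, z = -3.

-23

∂A₁/∂x = 10*x
∂A₂/∂y = -6*x*z^2
∂A₃/∂z = -3*y - 12*z^2
∇·A = -6*x*z^2 + 10*x - 3*y - 12*z^2
At (-2, 1, -3): -23.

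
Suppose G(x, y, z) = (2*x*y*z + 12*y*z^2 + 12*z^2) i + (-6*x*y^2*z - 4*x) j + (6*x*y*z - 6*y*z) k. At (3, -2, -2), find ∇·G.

∂G₁/∂x = 2*y*z
∂G₂/∂y = -12*x*y*z
∂G₃/∂z = 6*x*y - 6*y
∇·G = -12*x*y*z + 6*x*y + 2*y*z - 6*y
At (3, -2, -2): -160.

-160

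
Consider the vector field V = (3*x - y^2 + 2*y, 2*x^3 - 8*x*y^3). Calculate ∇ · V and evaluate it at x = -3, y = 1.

∂V₁/∂x = 3
∂V₂/∂y = -24*x*y^2
∇·V = -24*x*y^2 + 3
At (-3, 1): 75.

75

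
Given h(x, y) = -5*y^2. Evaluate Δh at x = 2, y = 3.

-10

∂²h/∂x² = 0
∂²h/∂y² = -10
∇²h = -10
At (2, 3): -10.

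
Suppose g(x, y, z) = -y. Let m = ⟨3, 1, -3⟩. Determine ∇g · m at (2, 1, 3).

∂g/∂x = 0
∂g/∂y = -1
∂g/∂z = 0
∇g at (2, 1, 3) = (0, -1, 0)
∇g · m = (0)(3) + (-1)(1) + (0)(-3) = -1

-1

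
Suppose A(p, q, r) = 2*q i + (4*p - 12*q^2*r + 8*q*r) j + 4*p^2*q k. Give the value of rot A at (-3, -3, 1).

(∇×A)₁ = ∂A₃/∂q − ∂A₂/∂r = 4*p^2 + 12*q^2 - 8*q
(∇×A)₂ = ∂A₁/∂r − ∂A₃/∂p = -8*p*q
(∇×A)₃ = ∂A₂/∂p − ∂A₁/∂q = 2
∇×A = (4*p^2 + 12*q^2 - 8*q, -8*p*q, 2)
At (-3, -3, 1): (168, -72, 2).

(168, -72, 2)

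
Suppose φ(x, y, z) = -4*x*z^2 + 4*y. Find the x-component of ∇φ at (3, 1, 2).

(∇φ)_1 = ∂φ/∂x = -4*z^2
At (3, 1, 2): -16.

-16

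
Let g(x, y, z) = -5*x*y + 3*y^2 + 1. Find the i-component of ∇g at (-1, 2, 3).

(∇g)_1 = ∂g/∂x = -5*y
At (-1, 2, 3): -10.

-10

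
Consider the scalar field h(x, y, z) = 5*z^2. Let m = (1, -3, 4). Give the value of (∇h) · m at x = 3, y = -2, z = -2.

-80

∂h/∂x = 0
∂h/∂y = 0
∂h/∂z = 10*z
∇h at (3, -2, -2) = (0, 0, -20)
∇h · m = (0)(1) + (0)(-3) + (-20)(4) = -80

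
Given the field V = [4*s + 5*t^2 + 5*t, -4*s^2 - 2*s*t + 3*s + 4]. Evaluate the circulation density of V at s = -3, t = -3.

∂V₂/∂s = -8*s - 2*t + 3
∂V₁/∂t = 10*t + 5
Scalar curl = -8*s - 12*t - 2
At (-3, -3): 58.

58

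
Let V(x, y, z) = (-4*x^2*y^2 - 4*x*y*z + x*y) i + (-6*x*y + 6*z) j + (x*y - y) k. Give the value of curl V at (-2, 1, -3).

(-9, 7, 52)

(∇×V)₁ = ∂V₃/∂y − ∂V₂/∂z = x - 7
(∇×V)₂ = ∂V₁/∂z − ∂V₃/∂x = -4*x*y - y
(∇×V)₃ = ∂V₂/∂x − ∂V₁/∂y = 8*x^2*y + 4*x*z - x - 6*y
∇×V = (x - 7, -4*x*y - y, 8*x^2*y + 4*x*z - x - 6*y)
At (-2, 1, -3): (-9, 7, 52).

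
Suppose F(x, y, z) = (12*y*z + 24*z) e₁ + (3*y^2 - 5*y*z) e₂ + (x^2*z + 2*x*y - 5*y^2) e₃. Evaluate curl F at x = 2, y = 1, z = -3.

(∇×F)₁ = ∂F₃/∂y − ∂F₂/∂z = 2*x - 5*y
(∇×F)₂ = ∂F₁/∂z − ∂F₃/∂x = -2*x*z + 10*y + 24
(∇×F)₃ = ∂F₂/∂x − ∂F₁/∂y = -12*z
∇×F = (2*x - 5*y, -2*x*z + 10*y + 24, -12*z)
At (2, 1, -3): (-1, 46, 36).

(-1, 46, 36)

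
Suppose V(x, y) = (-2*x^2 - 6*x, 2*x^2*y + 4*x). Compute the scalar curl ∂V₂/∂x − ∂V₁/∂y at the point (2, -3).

∂V₂/∂x = 4*x*y + 4
∂V₁/∂y = 0
Scalar curl = 4*x*y + 4
At (2, -3): -20.

-20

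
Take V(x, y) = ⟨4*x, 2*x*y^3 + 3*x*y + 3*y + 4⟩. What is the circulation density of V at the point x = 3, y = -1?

∂V₂/∂x = 2*y^3 + 3*y
∂V₁/∂y = 0
Scalar curl = 2*y^3 + 3*y
At (3, -1): -5.

-5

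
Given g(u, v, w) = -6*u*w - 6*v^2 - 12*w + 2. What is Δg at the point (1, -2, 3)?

-12

∂²g/∂u² = 0
∂²g/∂v² = -12
∂²g/∂w² = 0
∇²g = -12
At (1, -2, 3): -12.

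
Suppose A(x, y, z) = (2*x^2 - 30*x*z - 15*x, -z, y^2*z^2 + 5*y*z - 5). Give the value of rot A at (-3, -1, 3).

(-2, 90, 0)

(∇×A)₁ = ∂A₃/∂y − ∂A₂/∂z = 2*y*z^2 + 5*z + 1
(∇×A)₂ = ∂A₁/∂z − ∂A₃/∂x = -30*x
(∇×A)₃ = ∂A₂/∂x − ∂A₁/∂y = 0
∇×A = (2*y*z^2 + 5*z + 1, -30*x, 0)
At (-3, -1, 3): (-2, 90, 0).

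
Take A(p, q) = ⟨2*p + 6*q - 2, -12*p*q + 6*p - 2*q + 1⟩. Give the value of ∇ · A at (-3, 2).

∂A₁/∂p = 2
∂A₂/∂q = -12*p - 2
∇·A = -12*p
At (-3, 2): 36.

36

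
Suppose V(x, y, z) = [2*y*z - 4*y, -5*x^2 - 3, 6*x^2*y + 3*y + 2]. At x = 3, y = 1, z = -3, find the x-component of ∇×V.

(∇×V)_1 = ∂V₃/∂y − ∂V₂/∂z
= 6*x^2 + 3 − (0)
= 6*x^2 + 3
At (3, 1, -3): 57.

57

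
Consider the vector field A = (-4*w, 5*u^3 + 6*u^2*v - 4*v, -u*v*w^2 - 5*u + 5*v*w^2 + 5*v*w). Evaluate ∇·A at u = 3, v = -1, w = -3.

57

∂A₁/∂u = 0
∂A₂/∂v = 6*u^2 - 4
∂A₃/∂w = -2*u*v*w + 10*v*w + 5*v
∇·A = 6*u^2 - 2*u*v*w + 10*v*w + 5*v - 4
At (3, -1, -3): 57.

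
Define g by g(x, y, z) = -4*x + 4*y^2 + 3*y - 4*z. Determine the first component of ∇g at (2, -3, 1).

(∇g)_1 = ∂g/∂x = -4
At (2, -3, 1): -4.

-4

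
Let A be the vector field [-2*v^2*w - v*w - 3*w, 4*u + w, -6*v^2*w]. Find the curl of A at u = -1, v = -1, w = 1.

(11, -4, 1)

(∇×A)₁ = ∂A₃/∂v − ∂A₂/∂w = -12*v*w - 1
(∇×A)₂ = ∂A₁/∂w − ∂A₃/∂u = -2*v^2 - v - 3
(∇×A)₃ = ∂A₂/∂u − ∂A₁/∂v = 4*v*w + w + 4
∇×A = (-12*v*w - 1, -2*v^2 - v - 3, 4*v*w + w + 4)
At (-1, -1, 1): (11, -4, 1).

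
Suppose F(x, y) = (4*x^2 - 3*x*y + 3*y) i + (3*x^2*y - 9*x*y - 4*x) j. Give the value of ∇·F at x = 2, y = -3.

∂F₁/∂x = 8*x - 3*y
∂F₂/∂y = 3*x^2 - 9*x
∇·F = 3*x^2 - x - 3*y
At (2, -3): 19.

19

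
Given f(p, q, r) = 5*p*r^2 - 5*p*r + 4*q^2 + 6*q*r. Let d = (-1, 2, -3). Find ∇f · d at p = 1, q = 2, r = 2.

∂f/∂p = 5*r^2 - 5*r
∂f/∂q = 8*q + 6*r
∂f/∂r = 10*p*r - 5*p + 6*q
∇f at (1, 2, 2) = (10, 28, 27)
∇f · d = (10)(-1) + (28)(2) + (27)(-3) = -35

-35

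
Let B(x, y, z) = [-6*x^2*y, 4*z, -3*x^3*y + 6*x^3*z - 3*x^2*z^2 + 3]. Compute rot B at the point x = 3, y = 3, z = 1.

(-85, 99, 54)

(∇×B)₁ = ∂B₃/∂y − ∂B₂/∂z = -3*x^3 - 4
(∇×B)₂ = ∂B₁/∂z − ∂B₃/∂x = 9*x^2*y - 18*x^2*z + 6*x*z^2
(∇×B)₃ = ∂B₂/∂x − ∂B₁/∂y = 6*x^2
∇×B = (-3*x^3 - 4, 9*x^2*y - 18*x^2*z + 6*x*z^2, 6*x^2)
At (3, 3, 1): (-85, 99, 54).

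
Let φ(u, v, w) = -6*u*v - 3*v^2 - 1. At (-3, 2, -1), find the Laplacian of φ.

∂²φ/∂u² = 0
∂²φ/∂v² = -6
∂²φ/∂w² = 0
∇²φ = -6
At (-3, 2, -1): -6.

-6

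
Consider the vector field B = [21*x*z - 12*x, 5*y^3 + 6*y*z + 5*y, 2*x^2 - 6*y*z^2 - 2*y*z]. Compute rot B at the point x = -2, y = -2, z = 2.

(∇×B)₁ = ∂B₃/∂y − ∂B₂/∂z = -6*y - 6*z^2 - 2*z
(∇×B)₂ = ∂B₁/∂z − ∂B₃/∂x = 17*x
(∇×B)₃ = ∂B₂/∂x − ∂B₁/∂y = 0
∇×B = (-6*y - 6*z^2 - 2*z, 17*x, 0)
At (-2, -2, 2): (-16, -34, 0).

(-16, -34, 0)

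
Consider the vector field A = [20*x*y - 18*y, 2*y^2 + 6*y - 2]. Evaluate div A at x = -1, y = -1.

-18

∂A₁/∂x = 20*y
∂A₂/∂y = 4*y + 6
∇·A = 24*y + 6
At (-1, -1): -18.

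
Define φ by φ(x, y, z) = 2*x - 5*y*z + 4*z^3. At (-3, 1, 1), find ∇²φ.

24

∂²φ/∂x² = 0
∂²φ/∂y² = 0
∂²φ/∂z² = 24*z
∇²φ = 24*z
At (-3, 1, 1): 24.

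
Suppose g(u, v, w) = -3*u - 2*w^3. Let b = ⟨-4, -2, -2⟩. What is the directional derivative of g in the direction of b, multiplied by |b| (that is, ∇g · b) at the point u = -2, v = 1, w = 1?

∂g/∂u = -3
∂g/∂v = 0
∂g/∂w = -6*w^2
∇g at (-2, 1, 1) = (-3, 0, -6)
∇g · b = (-3)(-4) + (0)(-2) + (-6)(-2) = 24

24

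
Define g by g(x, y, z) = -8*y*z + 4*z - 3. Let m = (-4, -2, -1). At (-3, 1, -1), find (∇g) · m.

-12

∂g/∂x = 0
∂g/∂y = -8*z
∂g/∂z = -8*y + 4
∇g at (-3, 1, -1) = (0, 8, -4)
∇g · m = (0)(-4) + (8)(-2) + (-4)(-1) = -12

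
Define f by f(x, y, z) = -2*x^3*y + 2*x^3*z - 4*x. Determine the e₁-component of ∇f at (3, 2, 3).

50

(∇f)_1 = ∂f/∂x = -6*x^2*y + 6*x^2*z - 4
At (3, 2, 3): 50.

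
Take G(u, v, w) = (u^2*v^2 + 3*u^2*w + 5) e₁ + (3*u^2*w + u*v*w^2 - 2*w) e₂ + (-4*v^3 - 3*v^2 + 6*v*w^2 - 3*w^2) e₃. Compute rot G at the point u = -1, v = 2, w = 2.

(-29, 3, -8)

(∇×G)₁ = ∂G₃/∂v − ∂G₂/∂w = -3*u^2 - 2*u*v*w - 12*v^2 - 6*v + 6*w^2 + 2
(∇×G)₂ = ∂G₁/∂w − ∂G₃/∂u = 3*u^2
(∇×G)₃ = ∂G₂/∂u − ∂G₁/∂v = -2*u^2*v + 6*u*w + v*w^2
∇×G = (-3*u^2 - 2*u*v*w - 12*v^2 - 6*v + 6*w^2 + 2, 3*u^2, -2*u^2*v + 6*u*w + v*w^2)
At (-1, 2, 2): (-29, 3, -8).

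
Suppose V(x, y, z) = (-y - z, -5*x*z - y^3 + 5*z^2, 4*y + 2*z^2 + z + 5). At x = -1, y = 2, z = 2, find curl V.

(-21, -1, -9)

(∇×V)₁ = ∂V₃/∂y − ∂V₂/∂z = 5*x - 10*z + 4
(∇×V)₂ = ∂V₁/∂z − ∂V₃/∂x = -1
(∇×V)₃ = ∂V₂/∂x − ∂V₁/∂y = -5*z + 1
∇×V = (5*x - 10*z + 4, -1, -5*z + 1)
At (-1, 2, 2): (-21, -1, -9).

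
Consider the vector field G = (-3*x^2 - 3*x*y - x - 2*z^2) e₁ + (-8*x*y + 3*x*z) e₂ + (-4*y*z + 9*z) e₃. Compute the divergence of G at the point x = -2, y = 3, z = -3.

∂G₁/∂x = -6*x - 3*y - 1
∂G₂/∂y = -8*x
∂G₃/∂z = -4*y + 9
∇·G = -14*x - 7*y + 8
At (-2, 3, -3): 15.

15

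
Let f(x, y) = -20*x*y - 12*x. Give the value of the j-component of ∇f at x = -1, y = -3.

20

(∇f)_2 = ∂f/∂y = -20*x
At (-1, -3): 20.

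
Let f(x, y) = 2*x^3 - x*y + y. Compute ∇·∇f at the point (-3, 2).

∂²f/∂x² = 12*x
∂²f/∂y² = 0
∇²f = 12*x
At (-3, 2): -36.

-36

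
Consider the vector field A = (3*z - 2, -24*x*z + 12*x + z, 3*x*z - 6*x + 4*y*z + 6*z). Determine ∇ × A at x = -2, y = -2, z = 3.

(-37, 0, -60)

(∇×A)₁ = ∂A₃/∂y − ∂A₂/∂z = 24*x + 4*z - 1
(∇×A)₂ = ∂A₁/∂z − ∂A₃/∂x = -3*z + 9
(∇×A)₃ = ∂A₂/∂x − ∂A₁/∂y = -24*z + 12
∇×A = (24*x + 4*z - 1, -3*z + 9, -24*z + 12)
At (-2, -2, 3): (-37, 0, -60).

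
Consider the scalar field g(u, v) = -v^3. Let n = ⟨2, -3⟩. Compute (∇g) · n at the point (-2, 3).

∂g/∂u = 0
∂g/∂v = -3*v^2
∇g at (-2, 3) = (0, -27)
∇g · n = (0)(2) + (-27)(-3) = 81

81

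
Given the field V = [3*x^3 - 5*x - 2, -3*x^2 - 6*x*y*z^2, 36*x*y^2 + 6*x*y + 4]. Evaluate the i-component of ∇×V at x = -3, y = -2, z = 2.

(∇×V)_1 = ∂V₃/∂y − ∂V₂/∂z
= 72*x*y + 6*x − (-12*x*y*z)
= 12*x*y*z + 72*x*y + 6*x
At (-3, -2, 2): 558.

558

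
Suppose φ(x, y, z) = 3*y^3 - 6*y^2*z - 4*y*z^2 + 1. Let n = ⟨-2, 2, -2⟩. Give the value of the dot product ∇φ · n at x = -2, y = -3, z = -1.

∂φ/∂x = 0
∂φ/∂y = 9*y^2 - 12*y*z - 4*z^2
∂φ/∂z = -6*y^2 - 8*y*z
∇φ at (-2, -3, -1) = (0, 41, -78)
∇φ · n = (0)(-2) + (41)(2) + (-78)(-2) = 238

238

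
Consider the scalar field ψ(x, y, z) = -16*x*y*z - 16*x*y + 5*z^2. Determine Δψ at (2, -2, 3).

10

∂²ψ/∂x² = 0
∂²ψ/∂y² = 0
∂²ψ/∂z² = 10
∇²ψ = 10
At (2, -2, 3): 10.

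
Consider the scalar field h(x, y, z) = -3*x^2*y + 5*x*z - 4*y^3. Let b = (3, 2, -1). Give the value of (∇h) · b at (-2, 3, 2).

∂h/∂x = -6*x*y + 5*z
∂h/∂y = -3*x^2 - 12*y^2
∂h/∂z = 5*x
∇h at (-2, 3, 2) = (46, -120, -10)
∇h · b = (46)(3) + (-120)(2) + (-10)(-1) = -92

-92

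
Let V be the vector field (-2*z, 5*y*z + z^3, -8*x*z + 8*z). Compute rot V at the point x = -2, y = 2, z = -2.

(-22, -18, 0)

(∇×V)₁ = ∂V₃/∂y − ∂V₂/∂z = -5*y - 3*z^2
(∇×V)₂ = ∂V₁/∂z − ∂V₃/∂x = 8*z - 2
(∇×V)₃ = ∂V₂/∂x − ∂V₁/∂y = 0
∇×V = (-5*y - 3*z^2, 8*z - 2, 0)
At (-2, 2, -2): (-22, -18, 0).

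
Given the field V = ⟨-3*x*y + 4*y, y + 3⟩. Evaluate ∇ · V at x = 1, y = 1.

∂V₁/∂x = -3*y
∂V₂/∂y = 1
∇·V = -3*y + 1
At (1, 1): -2.

-2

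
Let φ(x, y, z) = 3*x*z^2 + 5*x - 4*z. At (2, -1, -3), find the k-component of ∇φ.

(∇φ)_3 = ∂φ/∂z = 6*x*z - 4
At (2, -1, -3): -40.

-40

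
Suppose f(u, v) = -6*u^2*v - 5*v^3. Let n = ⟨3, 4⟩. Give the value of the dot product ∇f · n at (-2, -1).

∂f/∂u = -12*u*v
∂f/∂v = -6*u^2 - 15*v^2
∇f at (-2, -1) = (-24, -39)
∇f · n = (-24)(3) + (-39)(4) = -228

-228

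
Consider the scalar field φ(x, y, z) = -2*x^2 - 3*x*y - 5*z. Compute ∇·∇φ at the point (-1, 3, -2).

∂²φ/∂x² = -4
∂²φ/∂y² = 0
∂²φ/∂z² = 0
∇²φ = -4
At (-1, 3, -2): -4.

-4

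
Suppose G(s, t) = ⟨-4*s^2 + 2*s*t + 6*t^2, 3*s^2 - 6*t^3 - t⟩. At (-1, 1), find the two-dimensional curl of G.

-16

∂G₂/∂s = 6*s
∂G₁/∂t = 2*s + 12*t
Scalar curl = 4*s - 12*t
At (-1, 1): -16.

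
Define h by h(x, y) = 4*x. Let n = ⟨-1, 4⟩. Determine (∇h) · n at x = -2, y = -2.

∂h/∂x = 4
∂h/∂y = 0
∇h at (-2, -2) = (4, 0)
∇h · n = (4)(-1) + (0)(4) = -4

-4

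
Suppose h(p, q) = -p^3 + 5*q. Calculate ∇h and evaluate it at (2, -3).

∂h/∂p = -3*p^2
∂h/∂q = 5
∇h = (-3*p^2, 5)
At (2, -3): (-12, 5).

(-12, 5)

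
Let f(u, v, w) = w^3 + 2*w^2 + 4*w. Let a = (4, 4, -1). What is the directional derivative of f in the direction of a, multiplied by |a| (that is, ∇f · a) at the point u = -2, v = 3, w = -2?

∂f/∂u = 0
∂f/∂v = 0
∂f/∂w = 3*w^2 + 4*w + 4
∇f at (-2, 3, -2) = (0, 0, 8)
∇f · a = (0)(4) + (0)(4) + (8)(-1) = -8

-8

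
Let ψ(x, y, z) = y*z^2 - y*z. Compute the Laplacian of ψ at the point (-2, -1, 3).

-2

∂²ψ/∂x² = 0
∂²ψ/∂y² = 0
∂²ψ/∂z² = 2*y
∇²ψ = 2*y
At (-2, -1, 3): -2.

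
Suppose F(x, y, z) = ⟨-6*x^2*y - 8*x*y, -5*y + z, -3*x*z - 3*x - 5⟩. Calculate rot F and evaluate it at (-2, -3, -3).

(-1, -6, 8)

(∇×F)₁ = ∂F₃/∂y − ∂F₂/∂z = -1
(∇×F)₂ = ∂F₁/∂z − ∂F₃/∂x = 3*z + 3
(∇×F)₃ = ∂F₂/∂x − ∂F₁/∂y = 6*x^2 + 8*x
∇×F = (-1, 3*z + 3, 6*x^2 + 8*x)
At (-2, -3, -3): (-1, -6, 8).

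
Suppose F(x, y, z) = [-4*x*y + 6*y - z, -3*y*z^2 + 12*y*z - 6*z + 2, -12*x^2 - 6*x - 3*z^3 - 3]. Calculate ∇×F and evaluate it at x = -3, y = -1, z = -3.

(36, -67, -18)

(∇×F)₁ = ∂F₃/∂y − ∂F₂/∂z = 6*y*z - 12*y + 6
(∇×F)₂ = ∂F₁/∂z − ∂F₃/∂x = 24*x + 5
(∇×F)₃ = ∂F₂/∂x − ∂F₁/∂y = 4*x - 6
∇×F = (6*y*z - 12*y + 6, 24*x + 5, 4*x - 6)
At (-3, -1, -3): (36, -67, -18).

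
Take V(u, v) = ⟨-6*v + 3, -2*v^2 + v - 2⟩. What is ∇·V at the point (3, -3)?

13

∂V₁/∂u = 0
∂V₂/∂v = -4*v + 1
∇·V = -4*v + 1
At (3, -3): 13.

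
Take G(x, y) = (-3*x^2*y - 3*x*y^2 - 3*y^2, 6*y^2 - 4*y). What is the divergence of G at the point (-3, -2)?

∂G₁/∂x = -6*x*y - 3*y^2
∂G₂/∂y = 12*y - 4
∇·G = -6*x*y - 3*y^2 + 12*y - 4
At (-3, -2): -76.

-76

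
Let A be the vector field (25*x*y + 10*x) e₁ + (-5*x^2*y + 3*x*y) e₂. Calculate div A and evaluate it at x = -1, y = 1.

∂A₁/∂x = 25*y + 10
∂A₂/∂y = -5*x^2 + 3*x
∇·A = -5*x^2 + 3*x + 25*y + 10
At (-1, 1): 27.

27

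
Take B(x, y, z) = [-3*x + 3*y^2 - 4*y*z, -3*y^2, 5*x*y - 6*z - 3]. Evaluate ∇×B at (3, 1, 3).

(∇×B)₁ = ∂B₃/∂y − ∂B₂/∂z = 5*x
(∇×B)₂ = ∂B₁/∂z − ∂B₃/∂x = -9*y
(∇×B)₃ = ∂B₂/∂x − ∂B₁/∂y = -6*y + 4*z
∇×B = (5*x, -9*y, -6*y + 4*z)
At (3, 1, 3): (15, -9, 6).

(15, -9, 6)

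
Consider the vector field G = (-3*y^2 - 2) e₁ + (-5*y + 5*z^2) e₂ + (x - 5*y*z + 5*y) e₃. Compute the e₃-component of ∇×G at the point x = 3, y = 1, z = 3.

(∇×G)_3 = ∂G₂/∂x − ∂G₁/∂y
= 0 − (-6*y)
= 6*y
At (3, 1, 3): 6.

6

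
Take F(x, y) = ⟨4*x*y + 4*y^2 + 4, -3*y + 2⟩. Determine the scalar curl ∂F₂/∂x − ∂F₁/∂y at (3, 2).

-28

∂F₂/∂x = 0
∂F₁/∂y = 4*x + 8*y
Scalar curl = -4*x - 8*y
At (3, 2): -28.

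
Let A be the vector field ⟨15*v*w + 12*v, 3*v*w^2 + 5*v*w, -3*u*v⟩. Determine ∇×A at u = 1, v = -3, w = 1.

(30, -54, -27)

(∇×A)₁ = ∂A₃/∂v − ∂A₂/∂w = -3*u - 6*v*w - 5*v
(∇×A)₂ = ∂A₁/∂w − ∂A₃/∂u = 18*v
(∇×A)₃ = ∂A₂/∂u − ∂A₁/∂v = -15*w - 12
∇×A = (-3*u - 6*v*w - 5*v, 18*v, -15*w - 12)
At (1, -3, 1): (30, -54, -27).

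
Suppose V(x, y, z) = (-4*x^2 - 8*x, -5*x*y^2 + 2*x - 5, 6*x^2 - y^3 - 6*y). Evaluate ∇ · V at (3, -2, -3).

∂V₁/∂x = -8*x - 8
∂V₂/∂y = -10*x*y
∂V₃/∂z = 0
∇·V = -10*x*y - 8*x - 8
At (3, -2, -3): 28.

28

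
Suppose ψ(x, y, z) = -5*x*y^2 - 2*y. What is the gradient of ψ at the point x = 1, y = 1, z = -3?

(-5, -12, 0)

∂ψ/∂x = -5*y^2
∂ψ/∂y = -10*x*y - 2
∂ψ/∂z = 0
∇ψ = (-5*y^2, -10*x*y - 2, 0)
At (1, 1, -3): (-5, -12, 0).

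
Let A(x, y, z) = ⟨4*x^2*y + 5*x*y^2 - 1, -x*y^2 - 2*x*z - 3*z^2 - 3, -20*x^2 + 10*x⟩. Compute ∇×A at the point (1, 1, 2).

(14, 30, -19)

(∇×A)₁ = ∂A₃/∂y − ∂A₂/∂z = 2*x + 6*z
(∇×A)₂ = ∂A₁/∂z − ∂A₃/∂x = 40*x - 10
(∇×A)₃ = ∂A₂/∂x − ∂A₁/∂y = -4*x^2 - 10*x*y - y^2 - 2*z
∇×A = (2*x + 6*z, 40*x - 10, -4*x^2 - 10*x*y - y^2 - 2*z)
At (1, 1, 2): (14, 30, -19).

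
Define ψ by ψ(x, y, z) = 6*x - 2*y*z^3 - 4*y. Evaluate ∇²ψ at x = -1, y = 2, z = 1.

-24

∂²ψ/∂x² = 0
∂²ψ/∂y² = 0
∂²ψ/∂z² = -12*y*z
∇²ψ = -12*y*z
At (-1, 2, 1): -24.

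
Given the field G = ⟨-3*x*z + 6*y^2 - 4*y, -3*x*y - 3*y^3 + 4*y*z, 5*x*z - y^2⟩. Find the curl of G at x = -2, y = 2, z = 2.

(∇×G)₁ = ∂G₃/∂y − ∂G₂/∂z = -6*y
(∇×G)₂ = ∂G₁/∂z − ∂G₃/∂x = -3*x - 5*z
(∇×G)₃ = ∂G₂/∂x − ∂G₁/∂y = -15*y + 4
∇×G = (-6*y, -3*x - 5*z, -15*y + 4)
At (-2, 2, 2): (-12, -4, -26).

(-12, -4, -26)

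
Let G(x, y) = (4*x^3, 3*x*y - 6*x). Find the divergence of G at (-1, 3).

∂G₁/∂x = 12*x^2
∂G₂/∂y = 3*x
∇·G = 12*x^2 + 3*x
At (-1, 3): 9.

9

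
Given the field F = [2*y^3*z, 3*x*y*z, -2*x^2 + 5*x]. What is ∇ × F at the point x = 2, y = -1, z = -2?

(6, 1, 18)

(∇×F)₁ = ∂F₃/∂y − ∂F₂/∂z = -3*x*y
(∇×F)₂ = ∂F₁/∂z − ∂F₃/∂x = 4*x + 2*y^3 - 5
(∇×F)₃ = ∂F₂/∂x − ∂F₁/∂y = -6*y^2*z + 3*y*z
∇×F = (-3*x*y, 4*x + 2*y^3 - 5, -6*y^2*z + 3*y*z)
At (2, -1, -2): (6, 1, 18).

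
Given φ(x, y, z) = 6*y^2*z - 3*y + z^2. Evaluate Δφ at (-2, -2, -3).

∂²φ/∂x² = 0
∂²φ/∂y² = 12*z
∂²φ/∂z² = 2
∇²φ = 12*z + 2
At (-2, -2, -3): -34.

-34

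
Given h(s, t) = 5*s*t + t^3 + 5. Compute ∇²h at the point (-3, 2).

∂²h/∂s² = 0
∂²h/∂t² = 6*t
∇²h = 6*t
At (-3, 2): 12.

12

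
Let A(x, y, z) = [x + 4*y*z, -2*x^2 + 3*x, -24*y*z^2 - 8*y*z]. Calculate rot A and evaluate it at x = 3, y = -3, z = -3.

(-192, -12, 3)

(∇×A)₁ = ∂A₃/∂y − ∂A₂/∂z = -24*z^2 - 8*z
(∇×A)₂ = ∂A₁/∂z − ∂A₃/∂x = 4*y
(∇×A)₃ = ∂A₂/∂x − ∂A₁/∂y = -4*x - 4*z + 3
∇×A = (-24*z^2 - 8*z, 4*y, -4*x - 4*z + 3)
At (3, -3, -3): (-192, -12, 3).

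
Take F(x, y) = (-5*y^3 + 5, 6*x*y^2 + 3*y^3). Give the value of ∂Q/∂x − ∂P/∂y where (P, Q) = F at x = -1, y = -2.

∂F₂/∂x = 6*y^2
∂F₁/∂y = -15*y^2
Scalar curl = 21*y^2
At (-1, -2): 84.

84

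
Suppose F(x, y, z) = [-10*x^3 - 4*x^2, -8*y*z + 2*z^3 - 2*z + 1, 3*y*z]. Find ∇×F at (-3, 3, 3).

(-19, 0, 0)

(∇×F)₁ = ∂F₃/∂y − ∂F₂/∂z = 8*y - 6*z^2 + 3*z + 2
(∇×F)₂ = ∂F₁/∂z − ∂F₃/∂x = 0
(∇×F)₃ = ∂F₂/∂x − ∂F₁/∂y = 0
∇×F = (8*y - 6*z^2 + 3*z + 2, 0, 0)
At (-3, 3, 3): (-19, 0, 0).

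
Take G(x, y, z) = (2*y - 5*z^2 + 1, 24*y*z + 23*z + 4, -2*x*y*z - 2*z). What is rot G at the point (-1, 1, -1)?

(∇×G)₁ = ∂G₃/∂y − ∂G₂/∂z = -2*x*z - 24*y - 23
(∇×G)₂ = ∂G₁/∂z − ∂G₃/∂x = 2*y*z - 10*z
(∇×G)₃ = ∂G₂/∂x − ∂G₁/∂y = -2
∇×G = (-2*x*z - 24*y - 23, 2*y*z - 10*z, -2)
At (-1, 1, -1): (-49, 8, -2).

(-49, 8, -2)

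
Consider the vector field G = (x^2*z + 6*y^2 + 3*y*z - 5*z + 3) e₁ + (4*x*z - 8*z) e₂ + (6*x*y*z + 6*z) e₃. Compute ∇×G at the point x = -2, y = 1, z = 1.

(4, -4, -11)

(∇×G)₁ = ∂G₃/∂y − ∂G₂/∂z = 6*x*z - 4*x + 8
(∇×G)₂ = ∂G₁/∂z − ∂G₃/∂x = x^2 - 6*y*z + 3*y - 5
(∇×G)₃ = ∂G₂/∂x − ∂G₁/∂y = -12*y + z
∇×G = (6*x*z - 4*x + 8, x^2 - 6*y*z + 3*y - 5, -12*y + z)
At (-2, 1, 1): (4, -4, -11).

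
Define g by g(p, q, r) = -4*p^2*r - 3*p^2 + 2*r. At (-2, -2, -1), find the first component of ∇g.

(∇g)_1 = ∂g/∂p = -8*p*r - 6*p
At (-2, -2, -1): -4.

-4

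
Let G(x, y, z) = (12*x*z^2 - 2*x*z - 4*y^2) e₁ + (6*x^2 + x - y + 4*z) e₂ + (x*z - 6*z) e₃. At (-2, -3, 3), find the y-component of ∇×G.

(∇×G)_2 = ∂G₁/∂z − ∂G₃/∂x
= 24*x*z - 2*x − (z)
= 24*x*z - 2*x - z
At (-2, -3, 3): -143.

-143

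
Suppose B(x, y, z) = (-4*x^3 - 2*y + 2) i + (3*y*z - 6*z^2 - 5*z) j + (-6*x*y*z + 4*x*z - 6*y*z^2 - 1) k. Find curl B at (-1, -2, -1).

(-13, 16, 2)

(∇×B)₁ = ∂B₃/∂y − ∂B₂/∂z = -6*x*z - 3*y - 6*z^2 + 12*z + 5
(∇×B)₂ = ∂B₁/∂z − ∂B₃/∂x = 6*y*z - 4*z
(∇×B)₃ = ∂B₂/∂x − ∂B₁/∂y = 2
∇×B = (-6*x*z - 3*y - 6*z^2 + 12*z + 5, 6*y*z - 4*z, 2)
At (-1, -2, -1): (-13, 16, 2).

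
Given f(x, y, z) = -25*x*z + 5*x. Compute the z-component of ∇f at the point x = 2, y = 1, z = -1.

(∇f)_3 = ∂f/∂z = -25*x
At (2, 1, -1): -50.

-50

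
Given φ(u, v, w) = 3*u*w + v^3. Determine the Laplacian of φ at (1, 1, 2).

∂²φ/∂u² = 0
∂²φ/∂v² = 6*v
∂²φ/∂w² = 0
∇²φ = 6*v
At (1, 1, 2): 6.

6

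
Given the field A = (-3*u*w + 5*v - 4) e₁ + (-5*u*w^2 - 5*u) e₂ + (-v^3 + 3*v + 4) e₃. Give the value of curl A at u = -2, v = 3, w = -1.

(-4, 6, -15)

(∇×A)₁ = ∂A₃/∂v − ∂A₂/∂w = 10*u*w - 3*v^2 + 3
(∇×A)₂ = ∂A₁/∂w − ∂A₃/∂u = -3*u
(∇×A)₃ = ∂A₂/∂u − ∂A₁/∂v = -5*w^2 - 10
∇×A = (10*u*w - 3*v^2 + 3, -3*u, -5*w^2 - 10)
At (-2, 3, -1): (-4, 6, -15).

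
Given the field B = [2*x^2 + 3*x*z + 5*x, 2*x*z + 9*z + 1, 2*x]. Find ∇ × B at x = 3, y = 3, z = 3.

(∇×B)₁ = ∂B₃/∂y − ∂B₂/∂z = -2*x - 9
(∇×B)₂ = ∂B₁/∂z − ∂B₃/∂x = 3*x - 2
(∇×B)₃ = ∂B₂/∂x − ∂B₁/∂y = 2*z
∇×B = (-2*x - 9, 3*x - 2, 2*z)
At (3, 3, 3): (-15, 7, 6).

(-15, 7, 6)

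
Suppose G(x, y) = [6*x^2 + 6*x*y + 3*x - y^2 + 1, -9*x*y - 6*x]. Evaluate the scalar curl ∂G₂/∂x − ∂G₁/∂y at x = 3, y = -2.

-10

∂G₂/∂x = -9*y - 6
∂G₁/∂y = 6*x - 2*y
Scalar curl = -6*x - 7*y - 6
At (3, -2): -10.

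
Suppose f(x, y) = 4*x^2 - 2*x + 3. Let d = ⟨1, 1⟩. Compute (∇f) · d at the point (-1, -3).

∂f/∂x = 8*x - 2
∂f/∂y = 0
∇f at (-1, -3) = (-10, 0)
∇f · d = (-10)(1) + (0)(1) = -10

-10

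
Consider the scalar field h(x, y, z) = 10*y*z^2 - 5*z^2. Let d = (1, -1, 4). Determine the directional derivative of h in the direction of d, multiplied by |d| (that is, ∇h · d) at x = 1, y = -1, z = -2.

∂h/∂x = 0
∂h/∂y = 10*z^2
∂h/∂z = 20*y*z - 10*z
∇h at (1, -1, -2) = (0, 40, 60)
∇h · d = (0)(1) + (40)(-1) + (60)(4) = 200

200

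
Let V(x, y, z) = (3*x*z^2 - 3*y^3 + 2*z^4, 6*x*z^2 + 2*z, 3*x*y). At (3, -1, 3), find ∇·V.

∂V₁/∂x = 3*z^2
∂V₂/∂y = 0
∂V₃/∂z = 0
∇·V = 3*z^2
At (3, -1, 3): 27.

27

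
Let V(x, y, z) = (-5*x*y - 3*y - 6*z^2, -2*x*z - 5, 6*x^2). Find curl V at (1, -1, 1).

(2, -24, 6)

(∇×V)₁ = ∂V₃/∂y − ∂V₂/∂z = 2*x
(∇×V)₂ = ∂V₁/∂z − ∂V₃/∂x = -12*x - 12*z
(∇×V)₃ = ∂V₂/∂x − ∂V₁/∂y = 5*x - 2*z + 3
∇×V = (2*x, -12*x - 12*z, 5*x - 2*z + 3)
At (1, -1, 1): (2, -24, 6).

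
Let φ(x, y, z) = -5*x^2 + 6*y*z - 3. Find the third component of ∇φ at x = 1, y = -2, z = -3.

-12

(∇φ)_3 = ∂φ/∂z = 6*y
At (1, -2, -3): -12.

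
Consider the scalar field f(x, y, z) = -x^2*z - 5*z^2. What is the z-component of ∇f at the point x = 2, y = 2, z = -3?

26

(∇f)_3 = ∂f/∂z = -x^2 - 10*z
At (2, 2, -3): 26.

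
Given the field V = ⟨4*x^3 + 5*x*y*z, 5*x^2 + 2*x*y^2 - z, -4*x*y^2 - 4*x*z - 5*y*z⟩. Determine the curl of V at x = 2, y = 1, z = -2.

(-5, 6, 42)

(∇×V)₁ = ∂V₃/∂y − ∂V₂/∂z = -8*x*y - 5*z + 1
(∇×V)₂ = ∂V₁/∂z − ∂V₃/∂x = 5*x*y + 4*y^2 + 4*z
(∇×V)₃ = ∂V₂/∂x − ∂V₁/∂y = -5*x*z + 10*x + 2*y^2
∇×V = (-8*x*y - 5*z + 1, 5*x*y + 4*y^2 + 4*z, -5*x*z + 10*x + 2*y^2)
At (2, 1, -2): (-5, 6, 42).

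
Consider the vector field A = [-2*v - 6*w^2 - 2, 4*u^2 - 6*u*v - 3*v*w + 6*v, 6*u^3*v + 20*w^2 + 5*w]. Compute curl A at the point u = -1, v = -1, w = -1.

(-9, 30, 0)

(∇×A)₁ = ∂A₃/∂v − ∂A₂/∂w = 6*u^3 + 3*v
(∇×A)₂ = ∂A₁/∂w − ∂A₃/∂u = -18*u^2*v - 12*w
(∇×A)₃ = ∂A₂/∂u − ∂A₁/∂v = 8*u - 6*v + 2
∇×A = (6*u^3 + 3*v, -18*u^2*v - 12*w, 8*u - 6*v + 2)
At (-1, -1, -1): (-9, 30, 0).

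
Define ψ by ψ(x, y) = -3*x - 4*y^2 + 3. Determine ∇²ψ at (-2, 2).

∂²ψ/∂x² = 0
∂²ψ/∂y² = -8
∇²ψ = -8
At (-2, 2): -8.

-8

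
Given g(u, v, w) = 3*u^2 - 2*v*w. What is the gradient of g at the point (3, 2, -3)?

∂g/∂u = 6*u
∂g/∂v = -2*w
∂g/∂w = -2*v
∇g = (6*u, -2*w, -2*v)
At (3, 2, -3): (18, 6, -4).

(18, 6, -4)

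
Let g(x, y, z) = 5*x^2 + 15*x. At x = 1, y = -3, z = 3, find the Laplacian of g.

10

∂²g/∂x² = 10
∂²g/∂y² = 0
∂²g/∂z² = 0
∇²g = 10
At (1, -3, 3): 10.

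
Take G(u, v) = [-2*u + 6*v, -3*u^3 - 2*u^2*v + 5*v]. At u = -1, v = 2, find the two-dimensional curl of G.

-7

∂G₂/∂u = -9*u^2 - 4*u*v
∂G₁/∂v = 6
Scalar curl = -9*u^2 - 4*u*v - 6
At (-1, 2): -7.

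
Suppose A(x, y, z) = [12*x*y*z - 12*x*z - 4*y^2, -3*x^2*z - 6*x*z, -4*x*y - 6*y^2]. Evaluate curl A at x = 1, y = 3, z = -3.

(-31, 36, 96)

(∇×A)₁ = ∂A₃/∂y − ∂A₂/∂z = 3*x^2 + 2*x - 12*y
(∇×A)₂ = ∂A₁/∂z − ∂A₃/∂x = 12*x*y - 12*x + 4*y
(∇×A)₃ = ∂A₂/∂x − ∂A₁/∂y = -18*x*z + 8*y - 6*z
∇×A = (3*x^2 + 2*x - 12*y, 12*x*y - 12*x + 4*y, -18*x*z + 8*y - 6*z)
At (1, 3, -3): (-31, 36, 96).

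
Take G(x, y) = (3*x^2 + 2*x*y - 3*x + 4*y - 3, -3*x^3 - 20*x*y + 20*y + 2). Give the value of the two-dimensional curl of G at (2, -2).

∂G₂/∂x = -9*x^2 - 20*y
∂G₁/∂y = 2*x + 4
Scalar curl = -9*x^2 - 2*x - 20*y - 4
At (2, -2): -4.

-4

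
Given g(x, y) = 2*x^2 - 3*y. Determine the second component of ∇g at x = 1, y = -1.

-3

(∇g)_2 = ∂g/∂y = -3
At (1, -1): -3.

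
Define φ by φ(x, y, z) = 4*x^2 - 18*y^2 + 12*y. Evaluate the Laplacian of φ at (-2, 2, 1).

∂²φ/∂x² = 8
∂²φ/∂y² = -36
∂²φ/∂z² = 0
∇²φ = -28
At (-2, 2, 1): -28.

-28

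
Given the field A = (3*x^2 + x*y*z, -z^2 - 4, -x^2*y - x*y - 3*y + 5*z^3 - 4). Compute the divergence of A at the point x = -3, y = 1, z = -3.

114

∂A₁/∂x = 6*x + y*z
∂A₂/∂y = 0
∂A₃/∂z = 15*z^2
∇·A = 6*x + y*z + 15*z^2
At (-3, 1, -3): 114.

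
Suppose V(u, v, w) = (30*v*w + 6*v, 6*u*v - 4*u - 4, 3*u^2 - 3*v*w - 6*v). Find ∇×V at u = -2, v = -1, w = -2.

(∇×V)₁ = ∂V₃/∂v − ∂V₂/∂w = -3*w - 6
(∇×V)₂ = ∂V₁/∂w − ∂V₃/∂u = -6*u + 30*v
(∇×V)₃ = ∂V₂/∂u − ∂V₁/∂v = 6*v - 30*w - 10
∇×V = (-3*w - 6, -6*u + 30*v, 6*v - 30*w - 10)
At (-2, -1, -2): (0, -18, 44).

(0, -18, 44)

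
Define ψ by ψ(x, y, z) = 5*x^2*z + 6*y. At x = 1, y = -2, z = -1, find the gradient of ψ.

(-10, 6, 5)

∂ψ/∂x = 10*x*z
∂ψ/∂y = 6
∂ψ/∂z = 5*x^2
∇ψ = (10*x*z, 6, 5*x^2)
At (1, -2, -1): (-10, 6, 5).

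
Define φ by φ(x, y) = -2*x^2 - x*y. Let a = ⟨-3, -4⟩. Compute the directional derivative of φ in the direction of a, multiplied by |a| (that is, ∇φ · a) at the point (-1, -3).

-25

∂φ/∂x = -4*x - y
∂φ/∂y = -x
∇φ at (-1, -3) = (7, 1)
∇φ · a = (7)(-3) + (1)(-4) = -25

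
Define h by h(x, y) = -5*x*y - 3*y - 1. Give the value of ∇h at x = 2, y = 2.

(-10, -13)

∂h/∂x = -5*y
∂h/∂y = -5*x - 3
∇h = (-5*y, -5*x - 3)
At (2, 2): (-10, -13).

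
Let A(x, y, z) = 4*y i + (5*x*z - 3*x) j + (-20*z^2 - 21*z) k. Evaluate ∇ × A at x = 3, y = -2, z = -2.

(∇×A)₁ = ∂A₃/∂y − ∂A₂/∂z = -5*x
(∇×A)₂ = ∂A₁/∂z − ∂A₃/∂x = 0
(∇×A)₃ = ∂A₂/∂x − ∂A₁/∂y = 5*z - 7
∇×A = (-5*x, 0, 5*z - 7)
At (3, -2, -2): (-15, 0, -17).

(-15, 0, -17)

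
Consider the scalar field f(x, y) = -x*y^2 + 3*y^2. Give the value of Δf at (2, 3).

∂²f/∂x² = 0
∂²f/∂y² = 2*(-x + 3)
∇²f = -2*x + 6
At (2, 3): 2.

2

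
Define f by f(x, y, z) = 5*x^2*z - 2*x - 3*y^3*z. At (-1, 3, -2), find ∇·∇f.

∂²f/∂x² = 10*z
∂²f/∂y² = -18*y*z
∂²f/∂z² = 0
∇²f = -18*y*z + 10*z
At (-1, 3, -2): 88.

88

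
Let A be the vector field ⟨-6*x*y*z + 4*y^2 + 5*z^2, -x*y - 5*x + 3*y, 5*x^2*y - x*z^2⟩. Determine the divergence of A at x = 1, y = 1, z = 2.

∂A₁/∂x = -6*y*z
∂A₂/∂y = -x + 3
∂A₃/∂z = -2*x*z
∇·A = -2*x*z - x - 6*y*z + 3
At (1, 1, 2): -14.

-14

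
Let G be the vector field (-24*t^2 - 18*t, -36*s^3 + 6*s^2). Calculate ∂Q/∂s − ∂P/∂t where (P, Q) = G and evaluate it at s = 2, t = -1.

∂G₂/∂s = -108*s^2 + 12*s
∂G₁/∂t = -48*t - 18
Scalar curl = -108*s^2 + 12*s + 48*t + 18
At (2, -1): -438.

-438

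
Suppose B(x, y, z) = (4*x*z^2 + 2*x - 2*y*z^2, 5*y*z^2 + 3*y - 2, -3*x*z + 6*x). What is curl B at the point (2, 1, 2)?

(-20, 24, 8)

(∇×B)₁ = ∂B₃/∂y − ∂B₂/∂z = -10*y*z
(∇×B)₂ = ∂B₁/∂z − ∂B₃/∂x = 8*x*z - 4*y*z + 3*z - 6
(∇×B)₃ = ∂B₂/∂x − ∂B₁/∂y = 2*z^2
∇×B = (-10*y*z, 8*x*z - 4*y*z + 3*z - 6, 2*z^2)
At (2, 1, 2): (-20, 24, 8).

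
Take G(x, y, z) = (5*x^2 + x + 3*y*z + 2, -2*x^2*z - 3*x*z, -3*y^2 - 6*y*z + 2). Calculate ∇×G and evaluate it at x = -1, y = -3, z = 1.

(∇×G)₁ = ∂G₃/∂y − ∂G₂/∂z = 2*x^2 + 3*x - 6*y - 6*z
(∇×G)₂ = ∂G₁/∂z − ∂G₃/∂x = 3*y
(∇×G)₃ = ∂G₂/∂x − ∂G₁/∂y = -4*x*z - 6*z
∇×G = (2*x^2 + 3*x - 6*y - 6*z, 3*y, -4*x*z - 6*z)
At (-1, -3, 1): (11, -9, -2).

(11, -9, -2)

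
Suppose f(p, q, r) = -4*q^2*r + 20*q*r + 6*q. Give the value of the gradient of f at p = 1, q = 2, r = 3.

∂f/∂p = 0
∂f/∂q = -8*q*r + 20*r + 6
∂f/∂r = -4*q^2 + 20*q
∇f = (0, -8*q*r + 20*r + 6, -4*q^2 + 20*q)
At (1, 2, 3): (0, 18, 24).

(0, 18, 24)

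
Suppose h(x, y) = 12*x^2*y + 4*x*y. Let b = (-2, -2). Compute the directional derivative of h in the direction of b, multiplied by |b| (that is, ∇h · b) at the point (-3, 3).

∂h/∂x = 24*x*y + 4*y
∂h/∂y = 12*x^2 + 4*x
∇h at (-3, 3) = (-204, 96)
∇h · b = (-204)(-2) + (96)(-2) = 216

216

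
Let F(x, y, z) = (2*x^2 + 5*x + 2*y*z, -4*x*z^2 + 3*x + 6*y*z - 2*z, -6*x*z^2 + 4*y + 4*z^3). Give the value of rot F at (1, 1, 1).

(∇×F)₁ = ∂F₃/∂y − ∂F₂/∂z = 8*x*z - 6*y + 6
(∇×F)₂ = ∂F₁/∂z − ∂F₃/∂x = 2*y + 6*z^2
(∇×F)₃ = ∂F₂/∂x − ∂F₁/∂y = -4*z^2 - 2*z + 3
∇×F = (8*x*z - 6*y + 6, 2*y + 6*z^2, -4*z^2 - 2*z + 3)
At (1, 1, 1): (8, 8, -3).

(8, 8, -3)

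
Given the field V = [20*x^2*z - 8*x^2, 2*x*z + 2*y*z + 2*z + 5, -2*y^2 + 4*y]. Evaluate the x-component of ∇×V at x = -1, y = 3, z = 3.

-14

(∇×V)_1 = ∂V₃/∂y − ∂V₂/∂z
= -4*y + 4 − (2*x + 2*y + 2)
= -2*x - 6*y + 2
At (-1, 3, 3): -14.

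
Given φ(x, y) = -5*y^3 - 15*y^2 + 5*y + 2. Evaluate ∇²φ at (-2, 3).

-120

∂²φ/∂x² = 0
∂²φ/∂y² = -30*(y + 1)
∇²φ = -30*y - 30
At (-2, 3): -120.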